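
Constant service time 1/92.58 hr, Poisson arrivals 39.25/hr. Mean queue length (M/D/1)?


ρ = 39.25/92.58 = 0.4240
M/D/1: Lq = ρ²/(2(1−ρ)) = 0.1797/(2·0.5760) = 0.15601

Final: 0.15601


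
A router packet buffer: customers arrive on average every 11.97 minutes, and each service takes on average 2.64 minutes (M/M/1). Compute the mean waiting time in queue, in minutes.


λ = 60/11.97 = 5.0125 /hr
μ = 60/2.64 = 22.7273 /hr
ρ = λ/μ = 5.0125/22.7273 = 0.2206
Wq = ρ/(μ−λ) = 0.2206/(22.7273−5.0125) = 0.01245 hr
In minutes: 0.01245·60 = 0.7470 min

Final: 0.7470 min


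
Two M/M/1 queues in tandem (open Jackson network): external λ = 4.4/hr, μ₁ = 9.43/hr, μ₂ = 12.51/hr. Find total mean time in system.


Each node sees arrival rate λ = 4.4/hr (tandem ⇒ throughput preserved).
W₁ = 1/(μ₁−λ) = 1/(9.43−4.4) = 0.19881 hr
W₂ = 1/(μ₂−λ) = 1/(12.51−4.4) = 0.12330 hr
W_total = W₁ + W₂ = 0.19881 + 0.12330 = 0.32211 hr

Final: 0.32211 hr


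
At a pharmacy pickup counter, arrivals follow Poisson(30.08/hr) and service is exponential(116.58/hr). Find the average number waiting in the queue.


ρ = 30.08/116.58 = 0.2580
Lq = ρ²/(1−ρ) = 0.06657/0.7420 = 0.08973

Final: 0.08973


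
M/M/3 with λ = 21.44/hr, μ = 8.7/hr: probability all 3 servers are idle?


a = λ/μ = 21.44/8.7 = 2.4644; ρ = a/c = 0.8215
Σ_{k=0}^{2} a^k/k! (terms k=0..2) = 1.00000 + 2.46437 + 3.03655 = 6.50092
Tail: a^3/(3!(1−ρ)) = 14.96637/(6·0.1785) = 13.97076
P₀ = 1/(6.50092 + 13.97076) = 1/20.47168 = 0.048848

Final: 0.048848


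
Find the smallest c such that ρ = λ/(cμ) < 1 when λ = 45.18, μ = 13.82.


Stability requires cμ > λ ⇔ c > λ/μ.
λ/μ = 45.18/13.82 = 3.2692
Minimum integer c = ⌊3.2692⌋ + 1 = 4
Check: 4·13.82 = 55.28 > 45.18, while 3·13.82 = 41.46 ≤ 45.18

Final: 4 servers


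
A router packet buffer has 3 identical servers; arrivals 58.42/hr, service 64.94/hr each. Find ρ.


ρ = λ/(cμ) = 58.42/(3·64.94) = 58.42/194.82 = 0.2999

Final: 0.2999


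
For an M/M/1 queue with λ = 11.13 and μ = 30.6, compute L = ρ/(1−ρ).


ρ = λ/μ = 11.13/30.6 = 0.3637
L = ρ/(1−ρ) = 0.3637/(1 − 0.3637) = 0.3637/0.6363 = 0.5716

Final: 0.5716


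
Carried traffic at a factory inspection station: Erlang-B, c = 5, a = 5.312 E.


B(5,5.312) = 0.309653 (Erlang-B)
Carried load = a(1 − B) = 5.312·(1 − 0.309653) = 5.312·0.690347 = 3.6671 E

Final: 3.6671 Erlangs


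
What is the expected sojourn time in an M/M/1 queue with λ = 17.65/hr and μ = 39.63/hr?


W = 1/(μ−λ) = 1/(39.63 − 17.65) = 1/21.98 = 0.04550 hr

Final: 0.04550 hr


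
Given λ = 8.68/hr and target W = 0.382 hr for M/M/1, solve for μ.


W = 1/(μ−λ) ⇒ μ − λ = 1/W = 1/0.382 = 2.6178
μ = λ + 1/W = 8.68 + 2.6178 = 11.2978 per hr

Final: 11.2978 /hr


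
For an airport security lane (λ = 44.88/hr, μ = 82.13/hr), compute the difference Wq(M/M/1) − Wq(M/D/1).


ρ = 44.88/82.13 = 0.5465
Wq(M/M/1) = ρ/(μ−λ) = 0.5465/37.25 = 0.01467 hr
Wq(M/D/1) = ρ/(2(μ−λ)) = 0.007335 hr
Savings = 0.01467 − 0.007335 = 0.007335 hr

Final: 0.007335 hr


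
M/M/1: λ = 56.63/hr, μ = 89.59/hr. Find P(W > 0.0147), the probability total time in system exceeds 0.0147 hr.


W ~ Exponential(μ−λ) for M/M/1.
μ − λ = 89.59 − 56.63 = 32.9600
P(W > t) = e^{−(μ−λ)t} = e^{−0.4845} = 0.615998

Final: 0.615998


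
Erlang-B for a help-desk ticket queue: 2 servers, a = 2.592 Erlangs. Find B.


B(c,a) = (a^c/c!) / Σ_{k=0}^{c} a^k/k!
a^2/2! = 3.359232
Σ terms (k=0..2): 1.00000 + 2.59200 + 3.35923 = 6.951232
B = 3.359232/6.951232 = 0.483257

Final: 0.483257


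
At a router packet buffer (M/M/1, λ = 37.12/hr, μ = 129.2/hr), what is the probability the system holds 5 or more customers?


ρ = 37.12/129.2 = 0.2873
P(N ≥ n) = ρ^n = 0.2873^5 = 0.001958

Final: 0.001958


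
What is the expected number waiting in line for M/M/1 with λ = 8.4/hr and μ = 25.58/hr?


ρ = 8.4/25.58 = 0.3284
Lq = ρ²/(1−ρ) = 0.1078/0.6716 = 0.1606

Final: 0.1606


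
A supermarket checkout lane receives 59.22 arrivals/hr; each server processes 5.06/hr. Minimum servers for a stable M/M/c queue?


Stability requires cμ > λ ⇔ c > λ/μ.
λ/μ = 59.22/5.06 = 11.7036
Minimum integer c = ⌊11.7036⌋ + 1 = 12
Check: 12·5.06 = 60.72 > 59.22, while 11·5.06 = 55.66 ≤ 59.22

Final: 12 servers


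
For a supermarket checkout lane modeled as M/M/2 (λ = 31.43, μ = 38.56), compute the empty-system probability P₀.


a = λ/μ = 31.43/38.56 = 0.8151; ρ = a/c = 0.4075
Σ_{k=0}^{1} a^k/k! (terms k=0..1) = 1.00000 + 0.81509 = 1.81509
Tail: a^2/(2!(1−ρ)) = 0.66438/(2·0.5925) = 0.56070
P₀ = 1/(1.81509 + 0.56070) = 1/2.37579 = 0.420912

Final: 0.420912


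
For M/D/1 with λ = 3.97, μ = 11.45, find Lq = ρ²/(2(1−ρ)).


ρ = 3.97/11.45 = 0.3467
M/D/1: Lq = ρ²/(2(1−ρ)) = 0.1202/(2·0.6533) = 0.09201

Final: 0.09201


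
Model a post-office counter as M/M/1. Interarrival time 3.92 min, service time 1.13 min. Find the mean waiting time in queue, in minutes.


λ = 60/3.92 = 15.3061 /hr
μ = 60/1.13 = 53.0973 /hr
ρ = λ/μ = 15.3061/53.0973 = 0.2883
Wq = ρ/(μ−λ) = 0.2883/(53.0973−15.3061) = 0.007628 hr
In minutes: 0.007628·60 = 0.4577 min

Final: 0.4577 min


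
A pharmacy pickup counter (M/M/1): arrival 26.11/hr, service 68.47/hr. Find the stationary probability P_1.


ρ = 26.11/68.47 = 0.3813
P_n = (1−ρ)·ρ^n = (1 − 0.3813)·0.3813^1 = 0.6187·0.381335 = 0.235919

Final: 0.235919


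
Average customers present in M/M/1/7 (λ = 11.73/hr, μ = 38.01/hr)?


ρ = 11.73/38.01 = 0.3086
L = ρ[1 − (K+1)ρ^K + Kρ^(K+1)] / [(1−ρ)(1−ρ^(K+1))]
Numerator: 0.3086·(1 − 8·0.0002666 + 7·0.00008226) = 0.308123
Denominator: (0.6914)·(0.999918) = 0.691340
L = 0.308123/0.691340 = 0.4457

Final: 0.4457


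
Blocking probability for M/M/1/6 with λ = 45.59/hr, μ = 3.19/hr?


ρ = λ/μ = 45.59/3.19 = 14.2915
P_K = (1−ρ)ρ^K/(1−ρ^(K+1)) = (-13.2915·8520664.294223)/(1 − 121773380.932168)
= -113252716.637946/-121773379.932168 = 0.930029

Final: 0.930029


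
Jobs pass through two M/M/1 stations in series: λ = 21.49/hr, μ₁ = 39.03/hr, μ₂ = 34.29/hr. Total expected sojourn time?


Each node sees arrival rate λ = 21.49/hr (tandem ⇒ throughput preserved).
W₁ = 1/(μ₁−λ) = 1/(39.03−21.49) = 0.05701 hr
W₂ = 1/(μ₂−λ) = 1/(34.29−21.49) = 0.07812 hr
W_total = W₁ + W₂ = 0.05701 + 0.07812 = 0.13514 hr

Final: 0.13514 hr


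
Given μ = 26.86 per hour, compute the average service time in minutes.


Mean service time = 1/μ = 1/26.86 hour = 0.03723 hour
In minutes: 0.03723 × 60 = 2.2338 min

Final: 2.2338 min


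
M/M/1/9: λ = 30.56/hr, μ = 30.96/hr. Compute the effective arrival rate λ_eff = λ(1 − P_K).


ρ = 0.9871; P_K = (1−ρ)ρ^9/(1−ρ^10) = 0.094250
λ_eff = λ(1 − P_K) = 30.56·(1 − 0.094250) = 30.56·0.905750 = 27.6797 /hr

Final: 27.6797 /hr


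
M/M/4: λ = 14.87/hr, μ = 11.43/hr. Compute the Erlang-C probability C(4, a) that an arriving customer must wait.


a = λ/μ = 1.3010; ρ = a/4 = 0.3252
P₀ = 0.270923 (from M/M/c formula)
C(c,a) = [a^c/(c!(1−ρ))]·P₀ = [2.86457/(24·0.6748)]·0.270923
= 0.17689·0.270923 = 0.047923

Final: 0.047923


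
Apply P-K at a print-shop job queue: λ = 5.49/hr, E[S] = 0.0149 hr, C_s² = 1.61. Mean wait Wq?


ρ = λ·E[S] = 5.49·0.0149 = 0.08180
E[S²] = E[S]²(1+C_s²) = 0.0149²·(1+1.61) = 0.0005794
Wq = λ·E[S²]/(2(1−ρ)) = 5.49·0.0005794/(2·0.9182) = 0.001732 hr

Final: 0.001732 hr


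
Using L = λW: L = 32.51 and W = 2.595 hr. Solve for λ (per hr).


λ = L/W = 32.51/2.595 = 12.5279 /hr

Final: 12.5279 /hr


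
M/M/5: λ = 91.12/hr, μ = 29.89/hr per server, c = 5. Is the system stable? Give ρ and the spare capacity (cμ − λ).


Total capacity cμ = 5·29.89 = 149.45/hr
ρ = λ/(cμ) = 91.12/149.45 = 0.6097
Stable ⇔ ρ < 1: YES
Spare capacity = cμ − λ = 149.45 − 91.12 = 58.33/hr

Final: ρ = 0.6097; stable; margin = 58.33/hr


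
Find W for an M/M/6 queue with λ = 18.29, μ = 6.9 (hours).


a = 2.6507; ρ = 0.4418; P₀ = 0.070034
Lq = P₀·a^c·ρ/(c!(1−ρ)²) = 0.04784
Wq = Lq/λ = 0.04784/18.29 = 0.002616 hr
W = Wq + 1/μ = 0.002616 + 0.14493 = 0.14754 hr

Final: 0.14754 hr


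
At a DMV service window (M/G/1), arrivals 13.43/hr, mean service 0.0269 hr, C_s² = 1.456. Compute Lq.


ρ = λ·E[S] = 13.43·0.0269 = 0.3613
Lq = ρ²(1+C_s²)/(2(1−ρ)) = 0.1305·(1+1.456)/(2·0.6387)
= 0.1305·2.4560/1.2775 = 0.25092

Final: 0.25092


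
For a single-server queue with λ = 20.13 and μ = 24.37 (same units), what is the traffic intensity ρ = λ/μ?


ρ = λ/μ = 20.13/24.37 = 0.8260

Final: 0.8260


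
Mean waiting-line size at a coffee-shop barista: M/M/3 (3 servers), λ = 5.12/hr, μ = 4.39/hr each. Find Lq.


a = λ/μ = 1.1663; ρ = a/3 = 0.3888
P₀ = 0.304974
Lq = P₀·a^c·ρ / (c!·(1−ρ)²) = 0.304974·1.58641·0.3888/(6·0.37361)
= 0.08391

Final: 0.08391


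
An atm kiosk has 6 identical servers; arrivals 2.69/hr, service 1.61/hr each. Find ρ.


ρ = λ/(cμ) = 2.69/(6·1.61) = 2.69/9.66 = 0.2785

Final: 0.2785


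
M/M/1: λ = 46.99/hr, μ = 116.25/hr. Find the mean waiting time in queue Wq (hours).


ρ = 46.99/116.25 = 0.4042
Wq = ρ/(μ−λ) = 0.4042/(116.25 − 46.99) = 0.4042/69.26 = 0.005836 hr

Final: 0.005836 hr


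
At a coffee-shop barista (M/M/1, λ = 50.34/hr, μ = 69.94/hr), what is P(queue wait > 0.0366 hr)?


ρ = 50.34/69.94 = 0.7198
P(Wq > t) = ρ·e^{−(μ−λ)t} = 0.7198·e^{−0.7174}
= 0.7198·0.488039 = 0.351271

Final: 0.351271


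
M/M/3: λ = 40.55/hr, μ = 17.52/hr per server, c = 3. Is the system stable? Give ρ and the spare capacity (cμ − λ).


Total capacity cμ = 3·17.52 = 52.56/hr
ρ = λ/(cμ) = 40.55/52.56 = 0.7715
Stable ⇔ ρ < 1: YES
Spare capacity = cμ − λ = 52.56 − 40.55 = 12.01/hr

Final: ρ = 0.7715; stable; margin = 12.01/hr


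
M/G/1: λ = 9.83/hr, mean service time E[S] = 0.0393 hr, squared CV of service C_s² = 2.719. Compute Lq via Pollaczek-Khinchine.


ρ = λ·E[S] = 9.83·0.0393 = 0.3863
Lq = ρ²(1+C_s²)/(2(1−ρ)) = 0.1492·(1+2.719)/(2·0.6137)
= 0.1492·3.7190/1.2274 = 0.45222

Final: 0.45222


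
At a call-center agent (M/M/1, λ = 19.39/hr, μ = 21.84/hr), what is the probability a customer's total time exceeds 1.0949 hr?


W ~ Exponential(μ−λ) for M/M/1.
μ − λ = 21.84 − 19.39 = 2.4500
P(W > t) = e^{−(μ−λ)t} = e^{−2.6825} = 0.068392

Final: 0.068392


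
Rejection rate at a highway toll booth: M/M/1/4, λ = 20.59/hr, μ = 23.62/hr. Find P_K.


ρ = λ/μ = 20.59/23.62 = 0.8717
P_K = (1−ρ)ρ^K/(1−ρ^(K+1)) = (0.1283·0.577439)/(1 − 0.503364)
= 0.074074/0.496636 = 0.149152

Final: 0.149152


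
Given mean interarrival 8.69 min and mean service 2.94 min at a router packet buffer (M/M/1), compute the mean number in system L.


λ = 60/8.69 = 6.9045 /hr
μ = 60/2.94 = 20.4082 /hr
ρ = λ/μ = 6.9045/20.4082 = 0.3383
L = ρ/(1−ρ) = 0.3383/0.6617 = 0.5113

Final: 0.5113


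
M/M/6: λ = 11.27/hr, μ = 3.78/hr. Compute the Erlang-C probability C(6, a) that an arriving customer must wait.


a = λ/μ = 2.9815; ρ = a/6 = 0.4969
P₀ = 0.049905 (from M/M/c formula)
C(c,a) = [a^c/(c!(1−ρ))]·P₀ = [702.41325/(720·0.5031)]·0.049905
= 1.93918·0.049905 = 0.096774

Final: 0.096774


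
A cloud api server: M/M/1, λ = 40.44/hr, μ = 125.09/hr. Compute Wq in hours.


ρ = 40.44/125.09 = 0.3233
Wq = ρ/(μ−λ) = 0.3233/(125.09 − 40.44) = 0.3233/84.65 = 0.003819 hr

Final: 0.003819 hr


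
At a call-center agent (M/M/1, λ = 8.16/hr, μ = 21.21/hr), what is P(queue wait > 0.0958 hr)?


ρ = 8.16/21.21 = 0.3847
P(Wq > t) = ρ·e^{−(μ−λ)t} = 0.3847·e^{−1.2502}
= 0.3847·0.286450 = 0.110204

Final: 0.110204


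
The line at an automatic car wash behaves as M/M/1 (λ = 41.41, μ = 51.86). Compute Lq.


ρ = 41.41/51.86 = 0.7985
Lq = ρ²/(1−ρ) = 0.6376/0.2015 = 3.1642

Final: 3.1642


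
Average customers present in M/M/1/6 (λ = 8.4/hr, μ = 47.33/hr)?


ρ = 8.4/47.33 = 0.1775
L = ρ[1 − (K+1)ρ^K + Kρ^(K+1)] / [(1−ρ)(1−ρ^(K+1))]
Numerator: 0.1775·(1 − 7·0.00003125 + 6·0.000005546) = 0.177444
Denominator: (0.8225)·(0.999994) = 0.822518
L = 0.177444/0.822518 = 0.2157

Final: 0.2157


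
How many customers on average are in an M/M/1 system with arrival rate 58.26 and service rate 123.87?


ρ = λ/μ = 58.26/123.87 = 0.4703
L = ρ/(1−ρ) = 0.4703/(1 − 0.4703) = 0.4703/0.5297 = 0.8880

Final: 0.8880


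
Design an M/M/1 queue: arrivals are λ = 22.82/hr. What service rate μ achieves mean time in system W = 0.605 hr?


W = 1/(μ−λ) ⇒ μ − λ = 1/W = 1/0.605 = 1.6529
μ = λ + 1/W = 22.82 + 1.6529 = 24.4729 per hr

Final: 24.4729 /hr


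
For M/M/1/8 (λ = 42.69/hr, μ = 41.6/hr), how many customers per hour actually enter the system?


ρ = 1.0262; P_K = (1−ρ)ρ^8/(1−ρ^9) = 0.122948
λ_eff = λ(1 − P_K) = 42.69·(1 − 0.122948) = 42.69·0.877052 = 37.4414 /hr

Final: 37.4414 /hr


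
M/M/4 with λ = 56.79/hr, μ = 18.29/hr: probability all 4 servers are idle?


a = λ/μ = 56.79/18.29 = 3.1050; ρ = a/c = 0.7762
Σ_{k=0}^{3} a^k/k! (terms k=0..3) = 1.00000 + 3.10498 + 4.82044 + 4.98911 = 13.91452
Tail: a^4/(4!(1−ρ)) = 92.94642/(24·0.2238) = 17.30798
P₀ = 1/(13.91452 + 17.30798) = 1/31.22251 = 0.032028

Final: 0.032028


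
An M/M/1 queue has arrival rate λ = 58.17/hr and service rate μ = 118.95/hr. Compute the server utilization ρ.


ρ = λ/μ = 58.17/118.95 = 0.4890

Final: 0.4890


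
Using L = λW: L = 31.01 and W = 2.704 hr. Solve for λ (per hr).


λ = L/W = 31.01/2.704 = 11.4682 /hr

Final: 11.4682 /hr


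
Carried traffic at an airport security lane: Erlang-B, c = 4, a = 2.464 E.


B(4,2.464) = 0.145872 (Erlang-B)
Carried load = a(1 − B) = 2.464·(1 − 0.145872) = 2.464·0.854128 = 2.1046 E

Final: 2.1046 Erlangs


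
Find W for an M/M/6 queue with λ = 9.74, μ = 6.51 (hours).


a = 1.4962; ρ = 0.2494; P₀ = 0.223933
Lq = P₀·a^c·ρ/(c!(1−ρ)²) = 0.001544
Wq = Lq/λ = 0.001544/9.74 = 0.0001585 hr
W = Wq + 1/μ = 0.0001585 + 0.15361 = 0.15377 hr

Final: 0.15377 hr


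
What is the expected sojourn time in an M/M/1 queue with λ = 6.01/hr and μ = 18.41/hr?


W = 1/(μ−λ) = 1/(18.41 − 6.01) = 1/12.40 = 0.08065 hr

Final: 0.08065 hr


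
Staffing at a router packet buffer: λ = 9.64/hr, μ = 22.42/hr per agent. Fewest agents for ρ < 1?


Stability requires cμ > λ ⇔ c > λ/μ.
λ/μ = 9.64/22.42 = 0.4300
Minimum integer c = ⌊0.4300⌋ + 1 = 1
Check: 1·22.42 = 22.42 > 9.64, while 0·22.42 = 0.00 ≤ 9.64

Final: 1 servers


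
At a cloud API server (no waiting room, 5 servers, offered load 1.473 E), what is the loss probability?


B(c,a) = (a^c/c!) / Σ_{k=0}^{c} a^k/k!
a^5/5! = 0.057787
Σ terms (k=0..5): 1.00000 + 1.47300 + 1.08486 + 0.53267 + 0.19616 + 0.05779 = 4.344475
B = 0.057787/4.344475 = 0.013301

Final: 0.013301


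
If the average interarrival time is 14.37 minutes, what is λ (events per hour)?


λ = 1/(interarrival time) in consistent units.
1 hour = 60 min, so λ = 60/14.37 = 4.1754 per hour

Final: 4.1754 /hr


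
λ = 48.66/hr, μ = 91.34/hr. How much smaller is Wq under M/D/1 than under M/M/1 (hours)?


ρ = 48.66/91.34 = 0.5327
Wq(M/M/1) = ρ/(μ−λ) = 0.5327/42.68 = 0.01248 hr
Wq(M/D/1) = ρ/(2(μ−λ)) = 0.006241 hr
Savings = 0.01248 − 0.006241 = 0.006241 hr

Final: 0.006241 hr


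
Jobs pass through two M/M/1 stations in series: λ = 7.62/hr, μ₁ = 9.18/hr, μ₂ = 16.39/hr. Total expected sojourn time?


Each node sees arrival rate λ = 7.62/hr (tandem ⇒ throughput preserved).
W₁ = 1/(μ₁−λ) = 1/(9.18−7.62) = 0.64103 hr
W₂ = 1/(μ₂−λ) = 1/(16.39−7.62) = 0.11403 hr
W_total = W₁ + W₂ = 0.64103 + 0.11403 = 0.75505 hr

Final: 0.75505 hr


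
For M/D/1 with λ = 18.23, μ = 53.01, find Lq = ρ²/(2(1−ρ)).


ρ = 18.23/53.01 = 0.3439
M/D/1: Lq = ρ²/(2(1−ρ)) = 0.1183/(2·0.6561) = 0.09013

Final: 0.09013


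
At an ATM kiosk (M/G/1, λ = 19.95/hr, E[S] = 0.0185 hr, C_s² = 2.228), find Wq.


ρ = λ·E[S] = 19.95·0.0185 = 0.3691
E[S²] = E[S]²(1+C_s²) = 0.0185²·(1+2.228) = 0.001105
Wq = λ·E[S²]/(2(1−ρ)) = 19.95·0.001105/(2·0.6309) = 0.01747 hr

Final: 0.01747 hr


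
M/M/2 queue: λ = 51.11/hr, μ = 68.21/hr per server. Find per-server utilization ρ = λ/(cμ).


ρ = λ/(cμ) = 51.11/(2·68.21) = 51.11/136.42 = 0.3747

Final: 0.3747


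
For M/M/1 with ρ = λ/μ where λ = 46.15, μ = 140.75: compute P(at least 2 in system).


ρ = 46.15/140.75 = 0.3279
P(N ≥ n) = ρ^n = 0.3279^2 = 0.107509

Final: 0.107509


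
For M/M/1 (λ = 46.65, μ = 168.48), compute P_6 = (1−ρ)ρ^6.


ρ = 46.65/168.48 = 0.2769
P_n = (1−ρ)·ρ^n = (1 − 0.2769)·0.2769^6 = 0.7231·0.0004506 = 0.0003259

Final: 0.0003259


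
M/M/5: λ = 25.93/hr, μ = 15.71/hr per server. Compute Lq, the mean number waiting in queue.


a = λ/μ = 1.6505; ρ = a/5 = 0.3301
P₀ = 0.191434
Lq = P₀·a^c·ρ / (c!·(1−ρ)²) = 0.191434·12.24988·0.3301/(120·0.44876)
= 0.01438

Final: 0.01438


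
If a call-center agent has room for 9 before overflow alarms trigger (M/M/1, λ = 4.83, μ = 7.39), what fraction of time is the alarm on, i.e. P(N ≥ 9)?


ρ = 4.83/7.39 = 0.6536
P(N ≥ n) = ρ^n = 0.6536^9 = 0.021763

Final: 0.021763


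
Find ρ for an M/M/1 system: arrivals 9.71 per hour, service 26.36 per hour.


ρ = λ/μ = 9.71/26.36 = 0.3684

Final: 0.3684


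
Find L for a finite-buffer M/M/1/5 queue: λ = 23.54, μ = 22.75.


ρ = 23.54/22.75 = 1.0347
L = ρ[1 − (K+1)ρ^K + Kρ^(K+1)] / [(1−ρ)(1−ρ^(K+1))]
Numerator: 1.0347·(1 − 6·1.186111 + 5·1.227299) = 0.020518
Denominator: (-0.03473)·(-0.227299) = 0.007893
L = 0.020518/0.007893 = 2.5995

Final: 2.5995


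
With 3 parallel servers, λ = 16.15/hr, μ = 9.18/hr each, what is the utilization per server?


ρ = λ/(cμ) = 16.15/(3·9.18) = 16.15/27.54 = 0.5864

Final: 0.5864


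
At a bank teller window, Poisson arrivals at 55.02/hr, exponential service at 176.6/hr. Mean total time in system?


W = 1/(μ−λ) = 1/(176.6 − 55.02) = 1/121.58 = 0.008225 hr

Final: 0.008225 hr


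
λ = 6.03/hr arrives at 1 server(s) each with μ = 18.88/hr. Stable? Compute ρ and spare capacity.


Total capacity cμ = 1·18.88 = 18.88/hr
ρ = λ/(cμ) = 6.03/18.88 = 0.3194
Stable ⇔ ρ < 1: YES
Spare capacity = cμ − λ = 18.88 − 6.03 = 12.85/hr

Final: ρ = 0.3194; stable; margin = 12.85/hr


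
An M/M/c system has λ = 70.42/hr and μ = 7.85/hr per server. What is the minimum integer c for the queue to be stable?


Stability requires cμ > λ ⇔ c > λ/μ.
λ/μ = 70.42/7.85 = 8.9707
Minimum integer c = ⌊8.9707⌋ + 1 = 9
Check: 9·7.85 = 70.65 > 70.42, while 8·7.85 = 62.80 ≤ 70.42

Final: 9 servers


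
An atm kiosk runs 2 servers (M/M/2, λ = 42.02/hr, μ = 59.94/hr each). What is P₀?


a = λ/μ = 42.02/59.94 = 0.7010; ρ = a/c = 0.3505
Σ_{k=0}^{1} a^k/k! (terms k=0..1) = 1.00000 + 0.70103 = 1.70103
Tail: a^2/(2!(1−ρ)) = 0.49145/(2·0.6495) = 0.37834
P₀ = 1/(1.70103 + 0.37834) = 1/2.07937 = 0.480914

Final: 0.480914


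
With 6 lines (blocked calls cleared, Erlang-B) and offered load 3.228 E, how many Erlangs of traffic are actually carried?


B(6,3.228) = 0.065309 (Erlang-B)
Carried load = a(1 − B) = 3.228·(1 − 0.065309) = 3.228·0.934691 = 3.0172 E

Final: 3.0172 Erlangs


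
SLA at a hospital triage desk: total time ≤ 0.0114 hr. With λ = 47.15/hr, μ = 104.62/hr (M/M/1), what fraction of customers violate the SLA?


W ~ Exponential(μ−λ) for M/M/1.
μ − λ = 104.62 − 47.15 = 57.4700
P(W > t) = e^{−(μ−λ)t} = e^{−0.6552} = 0.519360

Final: 0.519360


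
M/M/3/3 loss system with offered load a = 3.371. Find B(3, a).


B(c,a) = (a^c/c!) / Σ_{k=0}^{c} a^k/k!
a^3/3! = 6.384472
Σ terms (k=0..3): 1.00000 + 3.37100 + 5.68182 + 6.38447 = 16.437293
B = 6.384472/16.437293 = 0.388414

Final: 0.388414


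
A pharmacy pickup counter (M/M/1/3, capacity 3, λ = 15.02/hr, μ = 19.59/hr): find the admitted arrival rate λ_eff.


ρ = 0.7667; P_K = (1−ρ)ρ^3/(1−ρ^4) = 0.160668
λ_eff = λ(1 − P_K) = 15.02·(1 − 0.160668) = 15.02·0.839332 = 12.6068 /hr

Final: 12.6068 /hr


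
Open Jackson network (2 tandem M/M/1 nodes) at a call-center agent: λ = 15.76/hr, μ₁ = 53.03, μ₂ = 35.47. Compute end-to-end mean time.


Each node sees arrival rate λ = 15.76/hr (tandem ⇒ throughput preserved).
W₁ = 1/(μ₁−λ) = 1/(53.03−15.76) = 0.02683 hr
W₂ = 1/(μ₂−λ) = 1/(35.47−15.76) = 0.05074 hr
W_total = W₁ + W₂ = 0.02683 + 0.05074 = 0.07757 hr

Final: 0.07757 hr


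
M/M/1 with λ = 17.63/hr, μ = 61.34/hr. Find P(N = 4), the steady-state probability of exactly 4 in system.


ρ = 17.63/61.34 = 0.2874
P_n = (1−ρ)·ρ^n = (1 − 0.2874)·0.2874^4 = 0.7126·0.006824 = 0.004863

Final: 0.004863


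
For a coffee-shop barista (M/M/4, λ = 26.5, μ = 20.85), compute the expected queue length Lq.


a = λ/μ = 1.2710; ρ = a/4 = 0.3177
P₀ = 0.279311
Lq = P₀·a^c·ρ / (c!·(1−ρ)²) = 0.279311·2.60951·0.3177/(24·0.46547)
= 0.02073

Final: 0.02073


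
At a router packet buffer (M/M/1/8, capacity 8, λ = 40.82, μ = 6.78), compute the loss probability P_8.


ρ = λ/μ = 40.82/6.78 = 6.0206
P_K = (1−ρ)ρ^K/(1−ρ^(K+1)) = (-5.0206·1726419.974476)/(1 − 10394168.636888)
= -8667748.662412/-10394167.636888 = 0.833905

Final: 0.833905


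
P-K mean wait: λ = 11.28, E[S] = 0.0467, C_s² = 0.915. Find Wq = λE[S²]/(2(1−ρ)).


ρ = λ·E[S] = 11.28·0.0467 = 0.5268
E[S²] = E[S]²(1+C_s²) = 0.0467²·(1+0.915) = 0.004176
Wq = λ·E[S²]/(2(1−ρ)) = 11.28·0.004176/(2·0.4732) = 0.04978 hr

Final: 0.04978 hr


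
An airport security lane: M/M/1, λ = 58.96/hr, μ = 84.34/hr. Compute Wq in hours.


ρ = 58.96/84.34 = 0.6991
Wq = ρ/(μ−λ) = 0.6991/(84.34 − 58.96) = 0.6991/25.38 = 0.02754 hr

Final: 0.02754 hr


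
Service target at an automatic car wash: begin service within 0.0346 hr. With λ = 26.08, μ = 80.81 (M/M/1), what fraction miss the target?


ρ = 26.08/80.81 = 0.3227
P(Wq > t) = ρ·e^{−(μ−λ)t} = 0.3227·e^{−1.8937}
= 0.3227·0.150520 = 0.048578

Final: 0.048578


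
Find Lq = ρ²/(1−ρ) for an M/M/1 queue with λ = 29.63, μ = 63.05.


ρ = 29.63/63.05 = 0.4699
Lq = ρ²/(1−ρ) = 0.2208/0.5301 = 0.4167

Final: 0.4167


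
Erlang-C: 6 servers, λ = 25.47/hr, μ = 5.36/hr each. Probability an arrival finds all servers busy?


a = λ/μ = 4.7519; ρ = a/6 = 0.7920
P₀ = 0.006526 (from M/M/c formula)
C(c,a) = [a^c/(c!(1−ρ))]·P₀ = [11512.90528/(720·0.2080)]·0.006526
= 76.86743·0.006526 = 0.501657

Final: 0.501657


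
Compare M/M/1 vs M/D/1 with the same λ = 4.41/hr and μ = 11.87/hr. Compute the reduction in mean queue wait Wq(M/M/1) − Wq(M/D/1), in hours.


ρ = 4.41/11.87 = 0.3715
Wq(M/M/1) = ρ/(μ−λ) = 0.3715/7.46 = 0.04980 hr
Wq(M/D/1) = ρ/(2(μ−λ)) = 0.02490 hr
Savings = 0.04980 − 0.02490 = 0.02490 hr

Final: 0.02490 hr


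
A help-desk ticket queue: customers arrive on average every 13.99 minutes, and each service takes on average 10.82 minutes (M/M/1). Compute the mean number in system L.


λ = 60/13.99 = 4.2888 /hr
μ = 60/10.82 = 5.5453 /hr
ρ = λ/μ = 4.2888/5.5453 = 0.7734
L = ρ/(1−ρ) = 0.7734/0.2266 = 3.4132

Final: 3.4132


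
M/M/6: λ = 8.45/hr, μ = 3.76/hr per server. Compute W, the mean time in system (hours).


a = 2.2473; ρ = 0.3746; P₀ = 0.105364
Lq = P₀·a^c·ρ/(c!(1−ρ)²) = 0.01805
Wq = Lq/λ = 0.01805/8.45 = 0.002136 hr
W = Wq + 1/μ = 0.002136 + 0.26596 = 0.26809 hr

Final: 0.26809 hr


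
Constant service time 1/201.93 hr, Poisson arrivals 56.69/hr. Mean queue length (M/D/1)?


ρ = 56.69/201.93 = 0.2807
M/D/1: Lq = ρ²/(2(1−ρ)) = 0.07882/(2·0.7193) = 0.05479

Final: 0.05479


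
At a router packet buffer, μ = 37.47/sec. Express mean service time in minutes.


Mean service time = 1/μ = 1/37.47 second = 0.02669 second
In minutes: 0.02669 × 0.0166667 = 0.0004448 min

Final: 0.0004448 min


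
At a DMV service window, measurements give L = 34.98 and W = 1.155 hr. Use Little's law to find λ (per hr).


λ = L/W = 34.98/1.155 = 30.2857 /hr

Final: 30.2857 /hr


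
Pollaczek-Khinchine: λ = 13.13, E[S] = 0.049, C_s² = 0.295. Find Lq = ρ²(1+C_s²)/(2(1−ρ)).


ρ = λ·E[S] = 13.13·0.049 = 0.6434
Lq = ρ²(1+C_s²)/(2(1−ρ)) = 0.4139·(1+0.295)/(2·0.3566)
= 0.4139·1.2950/0.7133 = 0.75153

Final: 0.75153


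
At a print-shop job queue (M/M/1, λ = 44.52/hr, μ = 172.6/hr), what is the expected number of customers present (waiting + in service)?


ρ = λ/μ = 44.52/172.6 = 0.2579
L = ρ/(1−ρ) = 0.2579/(1 − 0.2579) = 0.2579/0.7421 = 0.3476

Final: 0.3476


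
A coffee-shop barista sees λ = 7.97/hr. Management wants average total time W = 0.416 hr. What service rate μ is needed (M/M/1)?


W = 1/(μ−λ) ⇒ μ − λ = 1/W = 1/0.416 = 2.4038
μ = λ + 1/W = 7.97 + 2.4038 = 10.3738 per hr

Final: 10.3738 /hr


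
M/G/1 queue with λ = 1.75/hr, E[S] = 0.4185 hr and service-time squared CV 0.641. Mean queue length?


ρ = λ·E[S] = 1.75·0.4185 = 0.7324
Lq = ρ²(1+C_s²)/(2(1−ρ)) = 0.5364·(1+0.641)/(2·0.2676)
= 0.5364·1.6410/0.5353 = 1.64444

Final: 1.64444


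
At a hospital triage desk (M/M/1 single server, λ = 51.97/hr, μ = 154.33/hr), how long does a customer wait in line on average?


ρ = 51.97/154.33 = 0.3367
Wq = ρ/(μ−λ) = 0.3367/(154.33 − 51.97) = 0.3367/102.36 = 0.003290 hr

Final: 0.003290 hr


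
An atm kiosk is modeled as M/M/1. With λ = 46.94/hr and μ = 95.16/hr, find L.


ρ = λ/μ = 46.94/95.16 = 0.4933
L = ρ/(1−ρ) = 0.4933/(1 − 0.4933) = 0.4933/0.5067 = 0.9735

Final: 0.9735


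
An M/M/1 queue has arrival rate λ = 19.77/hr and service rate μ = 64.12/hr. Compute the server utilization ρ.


ρ = λ/μ = 19.77/64.12 = 0.3083

Final: 0.3083


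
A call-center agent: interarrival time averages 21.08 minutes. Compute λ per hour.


λ = 1/(interarrival time) in consistent units.
1 hour = 60 min, so λ = 60/21.08 = 2.8463 per hour

Final: 2.8463 /hr


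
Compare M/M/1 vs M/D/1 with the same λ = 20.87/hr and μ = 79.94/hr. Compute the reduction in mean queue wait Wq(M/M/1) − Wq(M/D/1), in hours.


ρ = 20.87/79.94 = 0.2611
Wq(M/M/1) = ρ/(μ−λ) = 0.2611/59.07 = 0.004420 hr
Wq(M/D/1) = ρ/(2(μ−λ)) = 0.002210 hr
Savings = 0.004420 − 0.002210 = 0.002210 hr

Final: 0.002210 hr


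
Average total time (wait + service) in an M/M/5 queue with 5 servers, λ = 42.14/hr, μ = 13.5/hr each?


a = 3.1215; ρ = 0.6243; P₀ = 0.040665
Lq = P₀·a^c·ρ/(c!(1−ρ)²) = 0.44416
Wq = Lq/λ = 0.44416/42.14 = 0.01054 hr
W = Wq + 1/μ = 0.01054 + 0.07407 = 0.08461 hr

Final: 0.08461 hr


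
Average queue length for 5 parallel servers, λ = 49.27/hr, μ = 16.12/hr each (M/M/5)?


a = λ/μ = 3.0565; ρ = a/5 = 0.6113
P₀ = 0.043781
Lq = P₀·a^c·ρ / (c!·(1−ρ)²) = 0.043781·266.73968·0.6113/(120·0.15110)
= 0.39372

Final: 0.39372


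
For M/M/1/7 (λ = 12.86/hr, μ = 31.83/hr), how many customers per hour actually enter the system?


ρ = 0.4040; P_K = (1−ρ)ρ^7/(1−ρ^8) = 0.001048
λ_eff = λ(1 − P_K) = 12.86·(1 − 0.001048) = 12.86·0.998952 = 12.8465 /hr

Final: 12.8465 /hr


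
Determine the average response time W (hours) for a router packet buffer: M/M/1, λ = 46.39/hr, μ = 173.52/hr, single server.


W = 1/(μ−λ) = 1/(173.52 − 46.39) = 1/127.13 = 0.007866 hr

Final: 0.007866 hr


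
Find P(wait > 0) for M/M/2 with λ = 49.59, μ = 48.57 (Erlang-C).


a = λ/μ = 1.0210; ρ = a/2 = 0.5105
P₀ = 0.324065 (from M/M/c formula)
C(c,a) = [a^c/(c!(1−ρ))]·P₀ = [1.04244/(2·0.4895)]·0.324065
= 1.06480·0.324065 = 0.345065

Final: 0.345065


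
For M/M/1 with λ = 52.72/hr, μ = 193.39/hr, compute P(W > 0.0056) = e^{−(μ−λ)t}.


W ~ Exponential(μ−λ) for M/M/1.
μ − λ = 193.39 − 52.72 = 140.6700
P(W > t) = e^{−(μ−λ)t} = e^{−0.7878} = 0.454866

Final: 0.454866


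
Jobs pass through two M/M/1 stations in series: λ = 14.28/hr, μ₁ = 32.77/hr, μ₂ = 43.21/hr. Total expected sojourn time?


Each node sees arrival rate λ = 14.28/hr (tandem ⇒ throughput preserved).
W₁ = 1/(μ₁−λ) = 1/(32.77−14.28) = 0.05408 hr
W₂ = 1/(μ₂−λ) = 1/(43.21−14.28) = 0.03457 hr
W_total = W₁ + W₂ = 0.05408 + 0.03457 = 0.08865 hr

Final: 0.08865 hr


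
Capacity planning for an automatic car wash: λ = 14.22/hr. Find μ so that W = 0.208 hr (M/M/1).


W = 1/(μ−λ) ⇒ μ − λ = 1/W = 1/0.208 = 4.8077
μ = λ + 1/W = 14.22 + 4.8077 = 19.0277 per hr

Final: 19.0277 /hr


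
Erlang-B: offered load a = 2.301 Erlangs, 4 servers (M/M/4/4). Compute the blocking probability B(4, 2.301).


B(c,a) = (a^c/c!) / Σ_{k=0}^{c} a^k/k!
a^4/4! = 1.168033
Σ terms (k=0..4): 1.00000 + 2.30100 + 2.64730 + 2.03048 + 1.16803 = 9.146813
B = 1.168033/9.146813 = 0.127698

Final: 0.127698


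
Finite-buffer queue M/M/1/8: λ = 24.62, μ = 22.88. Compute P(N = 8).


ρ = λ/μ = 24.62/22.88 = 1.0760
P_K = (1−ρ)ρ^K/(1−ρ^(K+1)) = (-0.07605·1.797448)/(1 − 1.934142)
= -0.136694/-0.934142 = 0.146331

Final: 0.146331


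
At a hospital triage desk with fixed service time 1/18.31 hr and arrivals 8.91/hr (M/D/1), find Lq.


ρ = 8.91/18.31 = 0.4866
M/D/1: Lq = ρ²/(2(1−ρ)) = 0.2368/(2·0.5134) = 0.23063

Final: 0.23063


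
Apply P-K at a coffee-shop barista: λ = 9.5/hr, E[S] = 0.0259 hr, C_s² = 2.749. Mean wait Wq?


ρ = λ·E[S] = 9.5·0.0259 = 0.2460
E[S²] = E[S]²(1+C_s²) = 0.0259²·(1+2.749) = 0.002515
Wq = λ·E[S²]/(2(1−ρ)) = 9.5·0.002515/(2·0.7540) = 0.01584 hr

Final: 0.01584 hr


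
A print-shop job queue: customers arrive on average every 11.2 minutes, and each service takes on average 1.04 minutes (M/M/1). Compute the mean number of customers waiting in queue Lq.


λ = 60/11.2 = 5.3571 /hr
μ = 60/1.04 = 57.6923 /hr
ρ = λ/μ = 5.3571/57.6923 = 0.09286
Lq = ρ²/(1−ρ) = 0.008622/0.9071 = 0.009505

Final: 0.009505


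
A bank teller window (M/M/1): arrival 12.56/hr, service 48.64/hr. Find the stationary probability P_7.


ρ = 12.56/48.64 = 0.2582
P_n = (1−ρ)·ρ^n = (1 − 0.2582)·0.2582^7 = 0.7418·0.00007655 = 0.00005679

Final: 0.00005679


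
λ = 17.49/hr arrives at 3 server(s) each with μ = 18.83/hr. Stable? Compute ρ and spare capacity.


Total capacity cμ = 3·18.83 = 56.49/hr
ρ = λ/(cμ) = 17.49/56.49 = 0.3096
Stable ⇔ ρ < 1: YES
Spare capacity = cμ − λ = 56.49 − 17.49 = 39.00/hr

Final: ρ = 0.3096; stable; margin = 39.00/hr


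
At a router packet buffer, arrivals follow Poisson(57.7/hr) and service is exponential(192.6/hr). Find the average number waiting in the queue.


ρ = 57.7/192.6 = 0.2996
Lq = ρ²/(1−ρ) = 0.08975/0.7004 = 0.1281

Final: 0.1281


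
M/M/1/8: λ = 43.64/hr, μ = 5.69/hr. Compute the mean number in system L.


ρ = 43.64/5.69 = 7.6696
L = ρ[1 − (K+1)ρ^K + Kρ^(K+1)] / [(1−ρ)(1−ρ^(K+1))]
Numerator: 7.6696·(1 − 9·11972361.017013 + 8·91823169.557544) = 4807564233.133209
Denominator: (-6.6696)·(-91823168.557544) = 612423417.708049
L = 4807564233.133209/612423417.708049 = 7.8501

Final: 7.8501


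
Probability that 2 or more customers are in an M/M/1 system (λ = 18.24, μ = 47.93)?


ρ = 18.24/47.93 = 0.3806
P(N ≥ n) = ρ^n = 0.3806^2 = 0.144822

Final: 0.144822


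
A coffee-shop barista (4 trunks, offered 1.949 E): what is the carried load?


B(4,1.949) = 0.089957 (Erlang-B)
Carried load = a(1 − B) = 1.949·(1 − 0.089957) = 1.949·0.910043 = 1.7737 E

Final: 1.7737 Erlangs


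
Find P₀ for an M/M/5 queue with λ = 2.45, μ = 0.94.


a = λ/μ = 2.45/0.94 = 2.6064; ρ = a/c = 0.5213
Σ_{k=0}^{4} a^k/k! (terms k=0..4) = 1.00000 + 2.60638 + 3.39662 + 2.95096 + 1.92283 = 11.87679
Tail: a^5/(5!(1−ρ)) = 120.27937/(120·0.4787) = 2.09375
P₀ = 1/(11.87679 + 2.09375) = 1/13.97055 = 0.071579

Final: 0.071579


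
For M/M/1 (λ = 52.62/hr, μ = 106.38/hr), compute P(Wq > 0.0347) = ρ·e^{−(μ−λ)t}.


ρ = 52.62/106.38 = 0.4946
P(Wq > t) = ρ·e^{−(μ−λ)t} = 0.4946·e^{−1.8655}
= 0.4946·0.154823 = 0.076582

Final: 0.076582


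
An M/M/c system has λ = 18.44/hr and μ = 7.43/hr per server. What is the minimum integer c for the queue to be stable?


Stability requires cμ > λ ⇔ c > λ/μ.
λ/μ = 18.44/7.43 = 2.4818
Minimum integer c = ⌊2.4818⌋ + 1 = 3
Check: 3·7.43 = 22.29 > 18.44, while 2·7.43 = 14.86 ≤ 18.44

Final: 3 servers


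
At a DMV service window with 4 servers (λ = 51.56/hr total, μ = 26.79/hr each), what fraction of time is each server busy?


ρ = λ/(cμ) = 51.56/(4·26.79) = 51.56/107.16 = 0.4811

Final: 0.4811


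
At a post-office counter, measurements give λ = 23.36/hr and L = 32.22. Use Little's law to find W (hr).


W = L/λ = 32.22/23.36 = 1.3793 hr

Final: 1.3793 hr


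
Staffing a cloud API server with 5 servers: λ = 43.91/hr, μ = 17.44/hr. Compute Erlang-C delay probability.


a = λ/μ = 2.5178; ρ = a/5 = 0.5036
P₀ = 0.078615 (from M/M/c formula)
C(c,a) = [a^c/(c!(1−ρ))]·P₀ = [101.17770/(120·0.4964)]·0.078615
= 1.69837·0.078615 = 0.133517

Final: 0.133517


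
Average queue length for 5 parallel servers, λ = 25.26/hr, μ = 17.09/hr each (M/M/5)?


a = λ/μ = 1.4781; ρ = a/5 = 0.2956
P₀ = 0.227745
Lq = P₀·a^c·ρ / (c!·(1−ρ)²) = 0.227745·7.05434·0.2956/(120·0.49616)
= 0.007977

Final: 0.007977


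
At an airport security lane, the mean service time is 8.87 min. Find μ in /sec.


μ = 1/(service time) in consistent units.
1 second = 0.0166667 min, so μ = 0.0166667/8.87 = 0.001879 per second

Final: 0.001879 /sec


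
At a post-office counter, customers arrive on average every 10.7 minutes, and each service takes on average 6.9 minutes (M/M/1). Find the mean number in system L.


λ = 60/10.7 = 5.6075 /hr
μ = 60/6.9 = 8.6957 /hr
ρ = λ/μ = 5.6075/8.6957 = 0.6449
L = ρ/(1−ρ) = 0.6449/0.3551 = 1.8158

Final: 1.8158


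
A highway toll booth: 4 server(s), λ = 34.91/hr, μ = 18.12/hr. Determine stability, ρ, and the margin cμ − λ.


Total capacity cμ = 4·18.12 = 72.48/hr
ρ = λ/(cμ) = 34.91/72.48 = 0.4817
Stable ⇔ ρ < 1: YES
Spare capacity = cμ − λ = 72.48 − 34.91 = 37.57/hr

Final: ρ = 0.4817; stable; margin = 37.57/hr


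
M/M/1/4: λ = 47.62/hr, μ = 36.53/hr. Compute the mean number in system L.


ρ = 47.62/36.53 = 1.3036
L = ρ[1 − (K+1)ρ^K + Kρ^(K+1)] / [(1−ρ)(1−ρ^(K+1))]
Numerator: 1.3036·(1 − 5·2.887745 + 4·3.764425) = 2.110469
Denominator: (-0.3036)·(-2.764425) = 0.839241
L = 2.110469/0.839241 = 2.5147

Final: 2.5147


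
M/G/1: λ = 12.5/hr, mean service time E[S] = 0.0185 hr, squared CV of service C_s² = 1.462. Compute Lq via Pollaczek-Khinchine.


ρ = λ·E[S] = 12.5·0.0185 = 0.2312
Lq = ρ²(1+C_s²)/(2(1−ρ)) = 0.05348·(1+1.462)/(2·0.7688)
= 0.05348·2.4620/1.5375 = 0.08563

Final: 0.08563


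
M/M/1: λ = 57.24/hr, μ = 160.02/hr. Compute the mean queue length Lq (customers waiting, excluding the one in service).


ρ = 57.24/160.02 = 0.3577
Lq = ρ²/(1−ρ) = 0.1280/0.6423 = 0.1992

Final: 0.1992


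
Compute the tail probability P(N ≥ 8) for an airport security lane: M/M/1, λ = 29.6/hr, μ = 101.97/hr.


ρ = 29.6/101.97 = 0.2903
P(N ≥ n) = ρ^n = 0.2903^8 = 0.00005041

Final: 0.00005041


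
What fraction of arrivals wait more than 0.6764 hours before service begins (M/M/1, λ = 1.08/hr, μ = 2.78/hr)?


ρ = 1.08/2.78 = 0.3885
P(Wq > t) = ρ·e^{−(μ−λ)t} = 0.3885·e^{−1.1499}
= 0.3885·0.316675 = 0.123025

Final: 0.123025


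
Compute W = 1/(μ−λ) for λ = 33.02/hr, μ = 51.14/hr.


W = 1/(μ−λ) = 1/(51.14 − 33.02) = 1/18.12 = 0.05519 hr

Final: 0.05519 hr


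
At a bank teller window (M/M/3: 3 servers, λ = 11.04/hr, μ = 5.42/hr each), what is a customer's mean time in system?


a = 2.0369; ρ = 0.6790; P₀ = 0.105277
Lq = P₀·a^c·ρ/(c!(1−ρ)²) = 0.97687
Wq = Lq/λ = 0.97687/11.04 = 0.08848 hr
W = Wq + 1/μ = 0.08848 + 0.18450 = 0.27299 hr

Final: 0.27299 hr


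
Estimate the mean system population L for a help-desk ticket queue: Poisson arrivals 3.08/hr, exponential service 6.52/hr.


ρ = λ/μ = 3.08/6.52 = 0.4724
L = ρ/(1−ρ) = 0.4724/(1 − 0.4724) = 0.4724/0.5276 = 0.8953

Final: 0.8953


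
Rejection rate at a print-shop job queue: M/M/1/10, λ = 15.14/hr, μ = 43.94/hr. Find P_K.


ρ = λ/μ = 15.14/43.94 = 0.3446
P_K = (1−ρ)ρ^K/(1−ρ^(K+1)) = (0.6554·0.00002359)/(1 − 0.000008127)
= 0.00001546/0.999992 = 0.00001546

Final: 0.00001546


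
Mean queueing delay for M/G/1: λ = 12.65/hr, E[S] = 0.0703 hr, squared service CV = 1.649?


ρ = λ·E[S] = 12.65·0.0703 = 0.8893
E[S²] = E[S]²(1+C_s²) = 0.0703²·(1+1.649) = 0.013092
Wq = λ·E[S²]/(2(1−ρ)) = 12.65·0.013092/(2·0.1107) = 0.74797 hr

Final: 0.74797 hr


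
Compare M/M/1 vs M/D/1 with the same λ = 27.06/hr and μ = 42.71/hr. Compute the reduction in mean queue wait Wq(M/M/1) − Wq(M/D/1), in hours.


ρ = 27.06/42.71 = 0.6336
Wq(M/M/1) = ρ/(μ−λ) = 0.6336/15.65 = 0.04048 hr
Wq(M/D/1) = ρ/(2(μ−λ)) = 0.02024 hr
Savings = 0.04048 − 0.02024 = 0.02024 hr

Final: 0.02024 hr


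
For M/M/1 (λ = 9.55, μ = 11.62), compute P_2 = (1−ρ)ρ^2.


ρ = 9.55/11.62 = 0.8219
P_n = (1−ρ)·ρ^n = (1 − 0.8219)·0.8219^2 = 0.1781·0.675452 = 0.120326

Final: 0.120326


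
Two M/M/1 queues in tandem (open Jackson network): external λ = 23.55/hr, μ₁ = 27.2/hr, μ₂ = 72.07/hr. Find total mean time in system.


Each node sees arrival rate λ = 23.55/hr (tandem ⇒ throughput preserved).
W₁ = 1/(μ₁−λ) = 1/(27.2−23.55) = 0.27397 hr
W₂ = 1/(μ₂−λ) = 1/(72.07−23.55) = 0.02061 hr
W_total = W₁ + W₂ = 0.27397 + 0.02061 = 0.29458 hr

Final: 0.29458 hr


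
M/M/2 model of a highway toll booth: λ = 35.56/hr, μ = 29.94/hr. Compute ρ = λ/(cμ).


ρ = λ/(cμ) = 35.56/(2·29.94) = 35.56/59.88 = 0.5939

Final: 0.5939


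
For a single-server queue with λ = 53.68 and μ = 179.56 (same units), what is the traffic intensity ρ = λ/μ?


ρ = λ/μ = 53.68/179.56 = 0.2990

Final: 0.2990


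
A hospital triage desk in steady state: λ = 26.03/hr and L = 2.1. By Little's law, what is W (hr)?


W = L/λ = 2.1/26.03 = 0.08068 hr

Final: 0.08068 hr


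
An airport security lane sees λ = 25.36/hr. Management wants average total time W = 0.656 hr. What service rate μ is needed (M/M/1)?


W = 1/(μ−λ) ⇒ μ − λ = 1/W = 1/0.656 = 1.5244
μ = λ + 1/W = 25.36 + 1.5244 = 26.8844 per hr

Final: 26.8844 /hr


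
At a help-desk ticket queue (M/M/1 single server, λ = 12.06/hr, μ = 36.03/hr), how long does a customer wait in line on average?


ρ = 12.06/36.03 = 0.3347
Wq = ρ/(μ−λ) = 0.3347/(36.03 − 12.06) = 0.3347/23.97 = 0.01396 hr

Final: 0.01396 hr


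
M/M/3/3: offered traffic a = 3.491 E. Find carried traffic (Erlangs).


B(3,3.491) = 0.401171 (Erlang-B)
Carried load = a(1 − B) = 3.491·(1 − 0.401171) = 3.491·0.598829 = 2.0905 E

Final: 2.0905 Erlangs


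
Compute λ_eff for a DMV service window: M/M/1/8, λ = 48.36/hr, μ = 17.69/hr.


ρ = 2.7337; P_K = (1−ρ)ρ^8/(1−ρ^9) = 0.634276
λ_eff = λ(1 − P_K) = 48.36·(1 − 0.634276) = 48.36·0.365724 = 17.6864 /hr

Final: 17.6864 /hr
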